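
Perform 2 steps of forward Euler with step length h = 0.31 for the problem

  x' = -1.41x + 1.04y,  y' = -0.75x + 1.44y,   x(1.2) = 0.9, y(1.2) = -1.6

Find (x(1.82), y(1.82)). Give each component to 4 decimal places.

-0.8188, -3.6478

Euler on (x,y): x_{n+1} = x_n + h·x', y_{n+1} = y_n + h·y'.
1.200000: (0.900000, -1.600000); f=(-2.933000, -2.979000) → (-0.009230, -2.523490)
1.510000: (-0.009230, -2.523490); f=(-2.611415, -3.626903) → (-0.818769, -3.647830)
(x(1.82), y(1.82)) ≈ (-0.8188, -3.6478)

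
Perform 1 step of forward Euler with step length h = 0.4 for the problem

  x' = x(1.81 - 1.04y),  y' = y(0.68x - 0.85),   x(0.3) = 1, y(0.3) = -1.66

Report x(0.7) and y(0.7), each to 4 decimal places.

2.4146, -1.5471

Euler on (x,y): x_{n+1} = x_n + h·x', y_{n+1} = y_n + h·y'.
0.300000: (1.000000, -1.660000); f=(3.536400, 0.282200) → (2.414560, -1.547120)
(x(0.7), y(0.7)) ≈ (2.4146, -1.5471)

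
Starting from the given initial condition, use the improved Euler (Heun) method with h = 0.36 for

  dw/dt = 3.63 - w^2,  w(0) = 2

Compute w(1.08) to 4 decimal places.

Heun: k1 = f(t_n, w_n); k2 = f(t_n + h, w_n + h·k1); w_{n+1} = w_n + (h/2)·(k1 + k2).
t=0.000000, w=2.000000:
  k1 = f(0.000000, 2.000000) = -0.370000
  k2 = f(0.360000, 1.866800) = 0.145058
  w ← 2.000000 + (0.36/2)·(-0.370000 + 0.145058) = 1.959510
t=0.360000, w=1.959510:
  k1 = f(0.360000, 1.959510) = -0.209681
  k2 = f(0.720000, 1.884025) = 0.080449
  w ← 1.959510 + (0.36/2)·(-0.209681 + 0.080449) = 1.936249
t=0.720000, w=1.936249:
  k1 = f(0.720000, 1.936249) = -0.119059
  k2 = f(1.080000, 1.893387) = 0.045084
  w ← 1.936249 + (0.36/2)·(-0.119059 + 0.045084) = 1.922933
w(1.08) ≈ 1.9229

1.9229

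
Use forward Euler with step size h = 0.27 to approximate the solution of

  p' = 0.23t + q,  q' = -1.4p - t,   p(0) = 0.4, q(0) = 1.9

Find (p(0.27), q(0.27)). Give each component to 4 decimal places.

Euler on (p,q): p_{n+1} = p_n + h·p', q_{n+1} = q_n + h·q'.
0.000000: (0.400000, 1.900000); f=(1.900000, -0.560000) → (0.913000, 1.748800)
(p(0.27), q(0.27)) ≈ (0.9130, 1.7488)

0.9130, 1.7488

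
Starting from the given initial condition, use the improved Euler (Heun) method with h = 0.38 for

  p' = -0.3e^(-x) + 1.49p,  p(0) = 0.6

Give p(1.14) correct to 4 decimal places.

2.4941

Heun: k1 = f(x_n, p_n); k2 = f(x_n + h, p_n + h·k1); p_{n+1} = p_n + (h/2)·(k1 + k2).
x=0.000000, p=0.600000:
  k1 = f(0.000000, 0.600000) = 0.594000
  k2 = f(0.380000, 0.825720) = 1.025164
  p ← 0.600000 + (0.38/2)·(0.594000 + 1.025164) = 0.907641
x=0.380000, p=0.907641:
  k1 = f(0.380000, 0.907641) = 1.147227
  k2 = f(0.760000, 1.343587) = 1.861645
  p ← 0.907641 + (0.38/2)·(1.147227 + 1.861645) = 1.479327
x=0.760000, p=1.479327:
  k1 = f(0.760000, 1.479327) = 2.063897
  k2 = f(1.140000, 2.263608) = 3.276830
  p ← 1.479327 + (0.38/2)·(2.063897 + 3.276830) = 2.494065
p(1.14) ≈ 2.4941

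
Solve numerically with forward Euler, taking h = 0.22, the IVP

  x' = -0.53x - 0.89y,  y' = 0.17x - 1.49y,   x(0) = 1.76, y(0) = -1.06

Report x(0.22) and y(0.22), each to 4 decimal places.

1.7623, -0.6467

Euler on (x,y): x_{n+1} = x_n + h·x', y_{n+1} = y_n + h·y'.
0.000000: (1.760000, -1.060000); f=(0.010600, 1.878600) → (1.762332, -0.646708)
(x(0.22), y(0.22)) ≈ (1.7623, -0.6467)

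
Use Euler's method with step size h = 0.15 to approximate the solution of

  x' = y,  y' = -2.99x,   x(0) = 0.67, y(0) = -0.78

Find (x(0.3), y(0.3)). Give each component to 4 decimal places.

0.3909, -1.3285

Euler on (x,y): x_{n+1} = x_n + h·x', y_{n+1} = y_n + h·y'.
0.000000: (0.670000, -0.780000); f=(-0.780000, -2.003300) → (0.553000, -1.080495)
0.150000: (0.553000, -1.080495); f=(-1.080495, -1.653470) → (0.390926, -1.328515)
(x(0.3), y(0.3)) ≈ (0.3909, -1.3285)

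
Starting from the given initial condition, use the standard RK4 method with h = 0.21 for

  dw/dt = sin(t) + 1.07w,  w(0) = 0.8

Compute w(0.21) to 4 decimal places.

1.0253

RK4: k1 = f(t_n, w_n); k2 = f(t_n + h/2, w_n + (h/2)·k1); k3 = f(t_n + h/2, w_n + (h/2)·k2); k4 = f(t_n + h, w_n + h·k3); w_{n+1} = w_n + (h/6)·(k1 + 2k2 + 2k3 + k4).
t=0.000000, w=0.800000:
  k1 = f(0.000000, 0.800000) = 0.856000
  k2 = f(0.105000, 0.889880) = 1.056979
  k3 = f(0.105000, 0.910983) = 1.079559
  k4 = f(0.210000, 1.026707) = 1.307037
  w ← 0.800000 + (0.21/6)·(k1 + 2k2 + 2k3 + k4) = 1.025264
w(0.21) ≈ 1.0253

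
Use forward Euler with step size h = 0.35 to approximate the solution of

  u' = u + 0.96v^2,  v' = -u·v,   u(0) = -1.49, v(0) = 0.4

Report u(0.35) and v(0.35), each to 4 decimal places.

Euler on (u,v): u_{n+1} = u_n + h·u', v_{n+1} = v_n + h·v'.
0.000000: (-1.490000, 0.400000); f=(-1.336400, 0.596000) → (-1.957740, 0.608600)
(u(0.35), v(0.35)) ≈ (-1.9577, 0.6086)

-1.9577, 0.6086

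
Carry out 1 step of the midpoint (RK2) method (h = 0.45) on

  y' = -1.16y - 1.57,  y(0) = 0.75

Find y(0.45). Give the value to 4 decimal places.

-0.0614

Midpoint: k1 = f(s_n, y_n); k2 = f(s_n + h/2, y_n + (h/2)·k1); y_{n+1} = y_n + h·k2.
s=0.000000, y=0.750000:
  k1 = f(0.000000, 0.750000) = -2.440000
  k2 = f(0.225000, 0.201000) = -1.803160
  y ← 0.750000 + 0.45·(-1.803160) = -0.061422
y(0.45) ≈ -0.0614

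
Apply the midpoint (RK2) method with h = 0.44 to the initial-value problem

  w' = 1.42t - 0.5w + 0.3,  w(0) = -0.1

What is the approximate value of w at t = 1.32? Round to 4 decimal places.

1.2589

Midpoint: k1 = f(t_n, w_n); k2 = f(t_n + h/2, w_n + (h/2)·k1); w_{n+1} = w_n + h·k2.
t=0.000000, w=-0.100000:
  k1 = f(0.000000, -0.100000) = 0.350000
  k2 = f(0.220000, -0.023000) = 0.623900
  w ← -0.100000 + 0.44·0.623900 = 0.174516
t=0.440000, w=0.174516:
  k1 = f(0.440000, 0.174516) = 0.837542
  k2 = f(0.660000, 0.358775) = 1.057812
  w ← 0.174516 + 0.44·1.057812 = 0.639953
t=0.880000, w=0.639953:
  k1 = f(0.880000, 0.639953) = 1.229623
  k2 = f(1.100000, 0.910471) = 1.406765
  w ← 0.639953 + 0.44·1.406765 = 1.258930
w(1.32) ≈ 1.2589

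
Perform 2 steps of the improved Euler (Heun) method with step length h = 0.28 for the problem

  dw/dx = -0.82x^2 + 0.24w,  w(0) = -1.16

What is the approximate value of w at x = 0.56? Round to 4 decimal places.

Heun: k1 = f(x_n, w_n); k2 = f(x_n + h, w_n + h·k1); w_{n+1} = w_n + (h/2)·(k1 + k2).
x=0.000000, w=-1.160000:
  k1 = f(0.000000, -1.160000) = -0.278400
  k2 = f(0.280000, -1.237952) = -0.361396
  w ← -1.160000 + (0.28/2)·(-0.278400 + (-0.361396)) = -1.249572
x=0.280000, w=-1.249572:
  k1 = f(0.280000, -1.249572) = -0.364185
  k2 = f(0.560000, -1.351543) = -0.581522
  w ← -1.249572 + (0.28/2)·(-0.364185 + (-0.581522)) = -1.381971
w(0.56) ≈ -1.3820

-1.3820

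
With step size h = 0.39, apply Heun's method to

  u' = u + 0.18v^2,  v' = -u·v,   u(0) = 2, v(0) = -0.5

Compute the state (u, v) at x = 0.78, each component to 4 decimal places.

4.3201, -0.1334

Heun on (u,v): k1 = f(x_n, state_n); k2 = f(x_n + h, state_n + h·k1); state_{n+1} = state_n + (h/2)·(k1 + k2).
0.000000: (2.000000, -0.500000)
  k1 = (2.045000, 1.000000)
  predictor → (2.797550, -0.110000)
  k2 = (2.799728, 0.307730)
  → (2.944722, -0.244993)
0.390000: (2.944722, -0.244993)
  k1 = (2.955526, 0.721435)
  predictor → (4.097377, 0.036367)
  k2 = (4.097615, -0.149010)
  → (4.320084, -0.133370)
(u(0.78), v(0.78)) ≈ (4.3201, -0.1334)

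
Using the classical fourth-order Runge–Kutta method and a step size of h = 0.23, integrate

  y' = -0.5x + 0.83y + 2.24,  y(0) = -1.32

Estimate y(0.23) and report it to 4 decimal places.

-1.0441

RK4: k1 = f(x_n, y_n); k2 = f(x_n + h/2, y_n + (h/2)·k1); k3 = f(x_n + h/2, y_n + (h/2)·k2); k4 = f(x_n + h, y_n + h·k3); y_{n+1} = y_n + (h/6)·(k1 + 2k2 + 2k3 + k4).
x=0.000000, y=-1.320000:
  k1 = f(0.000000, -1.320000) = 1.144400
  k2 = f(0.115000, -1.188394) = 1.196133
  k3 = f(0.115000, -1.182445) = 1.201071
  k4 = f(0.230000, -1.043754) = 1.258684
  y ← -1.320000 + (0.23/6)·(k1 + 2k2 + 2k3 + k4) = -1.044096
y(0.23) ≈ -1.0441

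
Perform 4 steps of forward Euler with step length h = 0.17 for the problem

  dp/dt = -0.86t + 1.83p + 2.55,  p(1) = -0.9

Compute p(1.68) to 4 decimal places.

-1.0365

Euler: p_{n+1} = p_n + h·f(t_n, p_n).
t=1.000000, p=-0.900000: f=0.043000 → p ← -0.900000 + 0.17·0.043000 = -0.892690
t=1.170000, p=-0.892690: f=-0.089823 → p ← -0.892690 + 0.17·(-0.089823) = -0.907960
t=1.340000, p=-0.907960: f=-0.263967 → p ← -0.907960 + 0.17·(-0.263967) = -0.952834
t=1.510000, p=-0.952834: f=-0.492287 → p ← -0.952834 + 0.17·(-0.492287) = -1.036523
p(1.68) ≈ -1.0365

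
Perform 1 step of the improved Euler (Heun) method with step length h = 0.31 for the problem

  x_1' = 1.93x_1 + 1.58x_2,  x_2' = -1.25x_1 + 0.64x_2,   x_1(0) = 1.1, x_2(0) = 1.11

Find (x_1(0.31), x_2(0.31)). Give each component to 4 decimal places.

Heun on (x_1,x_2): k1 = f(s_n, state_n); k2 = f(s_n + h, state_n + h·k1); state_{n+1} = state_n + (h/2)·(k1 + k2).
0.000000: (1.100000, 1.110000)
  k1 = (3.876800, -0.664600)
  predictor → (2.301808, 0.903974)
  k2 = (5.870768, -2.298717)
  → (2.610873, 0.650686)
(x_1(0.31), x_2(0.31)) ≈ (2.6109, 0.6507)

2.6109, 0.6507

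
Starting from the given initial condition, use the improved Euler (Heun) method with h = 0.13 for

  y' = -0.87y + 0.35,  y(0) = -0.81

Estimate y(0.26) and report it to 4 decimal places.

Heun: k1 = f(x_n, y_n); k2 = f(x_n + h, y_n + h·k1); y_{n+1} = y_n + (h/2)·(k1 + k2).
x=0.000000, y=-0.810000:
  k1 = f(0.000000, -0.810000) = 1.054700
  k2 = f(0.130000, -0.672889) = 0.935413
  y ← -0.810000 + (0.13/2)·(1.054700 + 0.935413) = -0.680643
x=0.130000, y=-0.680643:
  k1 = f(0.130000, -0.680643) = 0.942159
  k2 = f(0.260000, -0.558162) = 0.835601
  y ← -0.680643 + (0.13/2)·(0.942159 + 0.835601) = -0.565088
y(0.26) ≈ -0.5651

-0.5651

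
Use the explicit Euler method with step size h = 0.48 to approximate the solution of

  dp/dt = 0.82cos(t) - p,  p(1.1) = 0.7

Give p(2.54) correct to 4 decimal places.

-0.0401

Euler: p_{n+1} = p_n + h·f(t_n, p_n).
t=1.100000, p=0.700000: f=-0.328051 → p ← 0.700000 + 0.48·(-0.328051) = 0.542535
t=1.580000, p=0.542535: f=-0.550082 → p ← 0.542535 + 0.48·(-0.550082) = 0.278496
t=2.060000, p=0.278496: f=-0.663833 → p ← 0.278496 + 0.48·(-0.663833) = -0.040144
p(2.54) ≈ -0.0401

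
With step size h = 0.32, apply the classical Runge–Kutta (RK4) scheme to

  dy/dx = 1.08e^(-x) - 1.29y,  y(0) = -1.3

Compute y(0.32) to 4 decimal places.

RK4: k1 = f(x_n, y_n); k2 = f(x_n + h/2, y_n + (h/2)·k1); k3 = f(x_n + h/2, y_n + (h/2)·k2); k4 = f(x_n + h, y_n + h·k3); y_{n+1} = y_n + (h/6)·(k1 + 2k2 + 2k3 + k4).
x=0.000000, y=-1.300000:
  k1 = f(0.000000, -1.300000) = 2.757000
  k2 = f(0.160000, -0.858880) = 2.028270
  k3 = f(0.160000, -0.975477) = 2.178680
  k4 = f(0.320000, -0.602822) = 1.561882
  y ← -1.300000 + (0.32/6)·(k1 + 2k2 + 2k3 + k4) = -0.620918
y(0.32) ≈ -0.6209

-0.6209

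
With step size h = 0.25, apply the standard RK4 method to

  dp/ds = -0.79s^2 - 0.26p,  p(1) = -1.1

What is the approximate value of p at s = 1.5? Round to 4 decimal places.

-1.5574

RK4: k1 = f(s_n, p_n); k2 = f(s_n + h/2, p_n + (h/2)·k1); k3 = f(s_n + h/2, p_n + (h/2)·k2); k4 = f(s_n + h, p_n + h·k3); p_{n+1} = p_n + (h/6)·(k1 + 2k2 + 2k3 + k4).
s=1.000000, p=-1.100000:
  k1 = f(1.000000, -1.100000) = -0.504000
  k2 = f(1.125000, -1.163000) = -0.697464
  k3 = f(1.125000, -1.187183) = -0.691176
  k4 = f(1.250000, -1.272794) = -0.903449
  p ← -1.100000 + (0.25/6)·(k1 + 2k2 + 2k3 + k4) = -1.274364
s=1.250000, p=-1.274364:
  k1 = f(1.250000, -1.274364) = -0.903040
  k2 = f(1.375000, -1.387244) = -1.132910
  k3 = f(1.375000, -1.415977) = -1.125440
  k4 = f(1.500000, -1.555724) = -1.373012
  p ← -1.274364 + (0.25/6)·(k1 + 2k2 + 2k3 + k4) = -1.557395
p(1.5) ≈ -1.5574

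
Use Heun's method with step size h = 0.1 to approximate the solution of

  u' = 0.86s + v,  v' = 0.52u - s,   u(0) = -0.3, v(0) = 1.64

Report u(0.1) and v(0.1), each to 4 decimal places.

Heun on (u,v): k1 = f(s_n, state_n); k2 = f(s_n + h, state_n + h·k1); state_{n+1} = state_n + (h/2)·(k1 + k2).
0.000000: (-0.300000, 1.640000)
  k1 = (1.640000, -0.156000)
  predictor → (-0.136000, 1.624400)
  k2 = (1.710400, -0.170720)
  → (-0.132480, 1.623664)
(u(0.1), v(0.1)) ≈ (-0.1325, 1.6237)

-0.1325, 1.6237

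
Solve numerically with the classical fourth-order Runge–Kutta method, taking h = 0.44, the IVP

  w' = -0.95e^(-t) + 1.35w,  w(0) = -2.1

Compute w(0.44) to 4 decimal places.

RK4: k1 = f(t_n, w_n); k2 = f(t_n + h/2, w_n + (h/2)·k1); k3 = f(t_n + h/2, w_n + (h/2)·k2); k4 = f(t_n + h, w_n + h·k3); w_{n+1} = w_n + (h/6)·(k1 + 2k2 + 2k3 + k4).
t=0.000000, w=-2.100000:
  k1 = f(0.000000, -2.100000) = -3.785000
  k2 = f(0.220000, -2.932700) = -4.721538
  k3 = f(0.220000, -3.138738) = -4.999690
  k4 = f(0.440000, -4.299863) = -6.416650
  w ← -2.100000 + (0.44/6)·(k1 + 2k2 + 2k3 + k4) = -4.273901
w(0.44) ≈ -4.2739

-4.2739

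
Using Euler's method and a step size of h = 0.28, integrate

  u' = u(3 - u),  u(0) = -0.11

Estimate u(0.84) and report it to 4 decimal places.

-0.7612

Euler: u_{n+1} = u_n + h·f(x_n, u_n).
x=0.000000, u=-0.110000: f=-0.342100 → u ← -0.110000 + 0.28·(-0.342100) = -0.205788
x=0.280000, u=-0.205788: f=-0.659713 → u ← -0.205788 + 0.28·(-0.659713) = -0.390508
x=0.560000, u=-0.390508: f=-1.324019 → u ← -0.390508 + 0.28·(-1.324019) = -0.761233
u(0.84) ≈ -0.7612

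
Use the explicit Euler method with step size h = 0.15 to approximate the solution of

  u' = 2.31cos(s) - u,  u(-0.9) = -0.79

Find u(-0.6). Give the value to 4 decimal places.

Euler: u_{n+1} = u_n + h·f(s_n, u_n).
s=-0.900000, u=-0.790000: f=2.225919 → u ← -0.790000 + 0.15·2.225919 = -0.456112
s=-0.750000, u=-0.456112: f=2.146313 → u ← -0.456112 + 0.15·2.146313 = -0.134165
u(-0.6) ≈ -0.1342

-0.1342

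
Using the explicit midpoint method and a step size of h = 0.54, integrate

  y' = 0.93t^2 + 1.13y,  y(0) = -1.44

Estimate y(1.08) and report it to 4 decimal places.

Midpoint: k1 = f(t_n, y_n); k2 = f(t_n + h/2, y_n + (h/2)·k1); y_{n+1} = y_n + h·k2.
t=0.000000, y=-1.440000:
  k1 = f(0.000000, -1.440000) = -1.627200
  k2 = f(0.270000, -1.879344) = -2.055862
  y ← -1.440000 + 0.54·(-2.055862) = -2.550165
t=0.540000, y=-2.550165:
  k1 = f(0.540000, -2.550165) = -2.610499
  k2 = f(0.810000, -3.255000) = -3.067977
  y ← -2.550165 + 0.54·(-3.067977) = -4.206873
y(1.08) ≈ -4.2069

-4.2069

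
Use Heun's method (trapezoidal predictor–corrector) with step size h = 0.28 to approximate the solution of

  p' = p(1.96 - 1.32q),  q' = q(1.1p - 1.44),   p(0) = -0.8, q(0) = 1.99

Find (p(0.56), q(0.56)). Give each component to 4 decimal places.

Heun on (p,q): k1 = f(x_n, state_n); k2 = f(x_n + h, state_n + h·k1); state_{n+1} = state_n + (h/2)·(k1 + k2).
0.000000: (-0.800000, 1.990000)
  k1 = (0.533440, -4.616800)
  predictor → (-0.650637, 0.697296)
  k2 = (-0.676382, -1.503161)
  → (-0.820012, 1.133205)
0.280000: (-0.820012, 1.133205)
  k1 = (-0.380624, -2.653982)
  predictor → (-0.926587, 0.390090)
  k2 = (-1.338992, -0.959328)
  → (-1.060758, 0.627342)
(p(0.56), q(0.56)) ≈ (-1.0608, 0.6273)

-1.0608, 0.6273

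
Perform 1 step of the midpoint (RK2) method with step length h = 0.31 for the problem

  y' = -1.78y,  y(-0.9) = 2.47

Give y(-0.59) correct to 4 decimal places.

Midpoint: k1 = f(x_n, y_n); k2 = f(x_n + h/2, y_n + (h/2)·k1); y_{n+1} = y_n + h·k2.
x=-0.900000, y=2.470000:
  k1 = f(-0.900000, 2.470000) = -4.396600
  k2 = f(-0.745000, 1.788527) = -3.183578
  y ← 2.470000 + 0.31·(-3.183578) = 1.483091
y(-0.59) ≈ 1.4831

1.4831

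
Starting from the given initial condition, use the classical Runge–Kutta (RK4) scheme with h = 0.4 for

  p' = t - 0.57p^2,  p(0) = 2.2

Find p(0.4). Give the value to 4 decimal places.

1.5287

RK4: k1 = f(t_n, p_n); k2 = f(t_n + h/2, p_n + (h/2)·k1); k3 = f(t_n + h/2, p_n + (h/2)·k2); k4 = f(t_n + h, p_n + h·k3); p_{n+1} = p_n + (h/6)·(k1 + 2k2 + 2k3 + k4).
t=0.000000, p=2.200000:
  k1 = f(0.000000, 2.200000) = -2.758800
  k2 = f(0.200000, 1.648240) = -1.348516
  k3 = f(0.200000, 1.930297) = -1.923846
  k4 = f(0.400000, 1.430462) = -0.766346
  p ← 2.200000 + (0.4/6)·(k1 + 2k2 + 2k3 + k4) = 1.528675
p(0.4) ≈ 1.5287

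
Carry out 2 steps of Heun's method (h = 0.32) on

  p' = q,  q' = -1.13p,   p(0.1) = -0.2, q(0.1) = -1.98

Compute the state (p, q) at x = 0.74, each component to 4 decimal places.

-1.3483, -1.3921

Heun on (p,q): k1 = f(x_n, state_n); k2 = f(x_n + h, state_n + h·k1); state_{n+1} = state_n + (h/2)·(k1 + k2).
0.100000: (-0.200000, -1.980000)
  k1 = (-1.980000, 0.226000)
  predictor → (-0.833600, -1.907680)
  k2 = (-1.907680, 0.941968)
  → (-0.822029, -1.793125)
0.420000: (-0.822029, -1.793125)
  k1 = (-1.793125, 0.928893)
  predictor → (-1.395829, -1.495880)
  k2 = (-1.495880, 1.577287)
  → (-1.348270, -1.392136)
(p(0.74), q(0.74)) ≈ (-1.3483, -1.3921)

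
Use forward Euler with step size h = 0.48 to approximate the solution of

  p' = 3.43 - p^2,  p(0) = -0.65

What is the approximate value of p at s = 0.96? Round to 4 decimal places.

Euler: p_{n+1} = p_n + h·f(s_n, p_n).
s=0.000000, p=-0.650000: f=3.007500 → p ← -0.650000 + 0.48·3.007500 = 0.793600
s=0.480000, p=0.793600: f=2.800199 → p ← 0.793600 + 0.48·2.800199 = 2.137696
p(0.96) ≈ 2.1377

2.1377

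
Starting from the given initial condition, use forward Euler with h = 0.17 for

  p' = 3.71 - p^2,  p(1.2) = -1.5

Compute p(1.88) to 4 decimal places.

Euler: p_{n+1} = p_n + h·f(t_n, p_n).
t=1.200000, p=-1.500000: f=1.460000 → p ← -1.500000 + 0.17·1.460000 = -1.251800
t=1.370000, p=-1.251800: f=2.142997 → p ← -1.251800 + 0.17·2.142997 = -0.887491
t=1.540000, p=-0.887491: f=2.922361 → p ← -0.887491 + 0.17·2.922361 = -0.390689
t=1.710000, p=-0.390689: f=3.557362 → p ← -0.390689 + 0.17·3.557362 = 0.214062
p(1.88) ≈ 0.2141

0.2141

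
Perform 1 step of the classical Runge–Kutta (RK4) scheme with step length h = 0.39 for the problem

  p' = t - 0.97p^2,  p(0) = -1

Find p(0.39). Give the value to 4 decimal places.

RK4: k1 = f(t_n, p_n); k2 = f(t_n + h/2, p_n + (h/2)·k1); k3 = f(t_n + h/2, p_n + (h/2)·k2); k4 = f(t_n + h, p_n + h·k3); p_{n+1} = p_n + (h/6)·(k1 + 2k2 + 2k3 + k4).
t=0.000000, p=-1.000000:
  k1 = f(0.000000, -1.000000) = -0.970000
  k2 = f(0.195000, -1.189150) = -1.176655
  k3 = f(0.195000, -1.229448) = -1.271196
  k4 = f(0.390000, -1.495766) = -1.780197
  p ← -1.000000 + (0.39/6)·(k1 + 2k2 + 2k3 + k4) = -1.496983
p(0.39) ≈ -1.4970

-1.4970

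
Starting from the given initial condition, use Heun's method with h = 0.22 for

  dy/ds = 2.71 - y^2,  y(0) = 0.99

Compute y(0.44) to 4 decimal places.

Heun: k1 = f(s_n, y_n); k2 = f(s_n + h, y_n + h·k1); y_{n+1} = y_n + (h/2)·(k1 + k2).
s=0.000000, y=0.990000:
  k1 = f(0.000000, 0.990000) = 1.729900
  k2 = f(0.220000, 1.370578) = 0.831516
  y ← 0.990000 + (0.22/2)·(1.729900 + 0.831516) = 1.271756
s=0.220000, y=1.271756:
  k1 = f(0.220000, 1.271756) = 1.092637
  k2 = f(0.440000, 1.512136) = 0.423445
  y ← 1.271756 + (0.22/2)·(1.092637 + 0.423445) = 1.438525
y(0.44) ≈ 1.4385

1.4385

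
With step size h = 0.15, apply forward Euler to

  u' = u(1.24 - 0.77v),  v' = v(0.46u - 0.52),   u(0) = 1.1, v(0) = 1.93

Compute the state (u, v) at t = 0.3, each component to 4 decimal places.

Euler on (u,v): u_{n+1} = u_n + h·u', v_{n+1} = v_n + h·v'.
0.000000: (1.100000, 1.930000); f=(-0.270710, -0.027020) → (1.059394, 1.925947)
0.150000: (1.059394, 1.925947); f=(-0.257411, -0.062938) → (1.020782, 1.916506)
(u(0.3), v(0.3)) ≈ (1.0208, 1.9165)

1.0208, 1.9165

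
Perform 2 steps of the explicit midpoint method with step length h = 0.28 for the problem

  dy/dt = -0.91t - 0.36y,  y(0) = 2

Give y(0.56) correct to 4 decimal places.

1.4998

Midpoint: k1 = f(t_n, y_n); k2 = f(t_n + h/2, y_n + (h/2)·k1); y_{n+1} = y_n + h·k2.
t=0.000000, y=2.000000:
  k1 = f(0.000000, 2.000000) = -0.720000
  k2 = f(0.140000, 1.899200) = -0.811112
  y ← 2.000000 + 0.28·(-0.811112) = 1.772889
t=0.280000, y=1.772889:
  k1 = f(0.280000, 1.772889) = -0.893040
  k2 = f(0.420000, 1.647863) = -0.975431
  y ← 1.772889 + 0.28·(-0.975431) = 1.499768
y(0.56) ≈ 1.4998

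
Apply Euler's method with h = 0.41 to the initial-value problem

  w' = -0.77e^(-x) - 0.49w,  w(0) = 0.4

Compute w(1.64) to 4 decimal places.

-0.3352

Euler: w_{n+1} = w_n + h·f(x_n, w_n).
x=0.000000, w=0.400000: f=-0.966000 → w ← 0.400000 + 0.41·(-0.966000) = 0.003940
x=0.410000, w=0.003940: f=-0.512941 → w ← 0.003940 + 0.41·(-0.512941) = -0.206366
x=0.820000, w=-0.206366: f=-0.238013 → w ← -0.206366 + 0.41·(-0.238013) = -0.303951
x=1.230000, w=-0.303951: f=-0.076129 → w ← -0.303951 + 0.41·(-0.076129) = -0.335164
w(1.64) ≈ -0.3352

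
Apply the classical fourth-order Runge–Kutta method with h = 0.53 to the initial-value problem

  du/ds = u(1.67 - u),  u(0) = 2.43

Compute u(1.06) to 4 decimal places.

1.7670

RK4: k1 = f(s_n, u_n); k2 = f(s_n + h/2, u_n + (h/2)·k1); k3 = f(s_n + h/2, u_n + (h/2)·k2); k4 = f(s_n + h, u_n + h·k3); u_{n+1} = u_n + (h/6)·(k1 + 2k2 + 2k3 + k4).
s=0.000000, u=2.430000:
  k1 = f(0.000000, 2.430000) = -1.846800
  k2 = f(0.265000, 1.940598) = -0.525122
  k3 = f(0.265000, 2.290843) = -1.422253
  k4 = f(0.530000, 1.676206) = -0.010402
  u ← 2.430000 + (0.53/6)·(k1 + 2k2 + 2k3 + k4) = 1.921911
s=0.530000, u=1.921911:
  k1 = f(0.530000, 1.921911) = -0.484150
  k2 = f(0.795000, 1.793611) = -0.221710
  k3 = f(0.795000, 1.863158) = -0.359883
  k4 = f(1.060000, 1.731173) = -0.105901
  u ← 1.921911 + (0.53/6)·(k1 + 2k2 + 2k3 + k4) = 1.767042
u(1.06) ≈ 1.7670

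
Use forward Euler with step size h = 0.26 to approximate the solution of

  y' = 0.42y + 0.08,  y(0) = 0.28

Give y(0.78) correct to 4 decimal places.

0.4516

Euler: y_{n+1} = y_n + h·f(x_n, y_n).
x=0.000000, y=0.280000: f=0.197600 → y ← 0.280000 + 0.26·0.197600 = 0.331376
x=0.260000, y=0.331376: f=0.219178 → y ← 0.331376 + 0.26·0.219178 = 0.388362
x=0.520000, y=0.388362: f=0.243112 → y ← 0.388362 + 0.26·0.243112 = 0.451571
y(0.78) ≈ 0.4516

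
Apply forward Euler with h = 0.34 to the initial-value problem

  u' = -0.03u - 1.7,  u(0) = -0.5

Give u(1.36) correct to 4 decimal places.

Euler: u_{n+1} = u_n + h·f(t_n, u_n).
t=0.000000, u=-0.500000: f=-1.685000 → u ← -0.500000 + 0.34·(-1.685000) = -1.072900
t=0.340000, u=-1.072900: f=-1.667813 → u ← -1.072900 + 0.34·(-1.667813) = -1.639956
t=0.680000, u=-1.639956: f=-1.650801 → u ← -1.639956 + 0.34·(-1.650801) = -2.201229
t=1.020000, u=-2.201229: f=-1.633963 → u ← -2.201229 + 0.34·(-1.633963) = -2.756776
u(1.36) ≈ -2.7568

-2.7568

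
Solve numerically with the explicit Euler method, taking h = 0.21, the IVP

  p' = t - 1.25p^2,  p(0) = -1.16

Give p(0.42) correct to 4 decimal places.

Euler: p_{n+1} = p_n + h·f(t_n, p_n).
t=0.000000, p=-1.160000: f=-1.682000 → p ← -1.160000 + 0.21·(-1.682000) = -1.513220
t=0.210000, p=-1.513220: f=-2.652293 → p ← -1.513220 + 0.21·(-2.652293) = -2.070202
p(0.42) ≈ -2.0702

-2.0702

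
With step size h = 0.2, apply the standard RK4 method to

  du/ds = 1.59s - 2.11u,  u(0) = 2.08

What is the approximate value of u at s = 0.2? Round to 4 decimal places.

RK4: k1 = f(s_n, u_n); k2 = f(s_n + h/2, u_n + (h/2)·k1); k3 = f(s_n + h/2, u_n + (h/2)·k2); k4 = f(s_n + h, u_n + h·k3); u_{n+1} = u_n + (h/6)·(k1 + 2k2 + 2k3 + k4).
s=0.000000, u=2.080000:
  k1 = f(0.000000, 2.080000) = -4.388800
  k2 = f(0.100000, 1.641120) = -3.303763
  k3 = f(0.100000, 1.749624) = -3.532706
  k4 = f(0.200000, 1.373459) = -2.579998
  u ← 2.080000 + (0.2/6)·(k1 + 2k2 + 2k3 + k4) = 1.391942
u(0.2) ≈ 1.3919

1.3919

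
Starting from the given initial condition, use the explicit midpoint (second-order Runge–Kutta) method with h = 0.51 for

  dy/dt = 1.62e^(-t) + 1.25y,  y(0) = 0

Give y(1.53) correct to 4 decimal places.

Midpoint: k1 = f(t_n, y_n); k2 = f(t_n + h/2, y_n + (h/2)·k1); y_{n+1} = y_n + h·k2.
t=0.000000, y=0.000000:
  k1 = f(0.000000, 0.000000) = 1.620000
  k2 = f(0.255000, 0.413100) = 1.771740
  y ← 0.000000 + 0.51·1.771740 = 0.903587
t=0.510000, y=0.903587:
  k1 = f(0.510000, 0.903587) = 2.102287
  k2 = f(0.765000, 1.439670) = 2.553429
  y ← 0.903587 + 0.51·2.553429 = 2.205836
t=1.020000, y=2.205836:
  k1 = f(1.020000, 2.205836) = 3.341459
  k2 = f(1.275000, 3.057908) = 4.275063
  y ← 2.205836 + 0.51·4.275063 = 4.386118
y(1.53) ≈ 4.3861

4.3861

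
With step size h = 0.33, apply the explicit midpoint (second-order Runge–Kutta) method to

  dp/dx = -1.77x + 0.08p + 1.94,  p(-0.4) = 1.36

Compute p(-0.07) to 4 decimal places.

Midpoint: k1 = f(x_n, p_n); k2 = f(x_n + h/2, p_n + (h/2)·k1); p_{n+1} = p_n + h·k2.
x=-0.400000, p=1.360000:
  k1 = f(-0.400000, 1.360000) = 2.756800
  k2 = f(-0.235000, 1.814872) = 2.501140
  p ← 1.360000 + 0.33·2.501140 = 2.185376
p(-0.07) ≈ 2.1854

2.1854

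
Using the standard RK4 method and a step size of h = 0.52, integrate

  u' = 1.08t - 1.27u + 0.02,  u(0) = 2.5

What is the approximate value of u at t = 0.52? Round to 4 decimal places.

RK4: k1 = f(t_n, u_n); k2 = f(t_n + h/2, u_n + (h/2)·k1); k3 = f(t_n + h/2, u_n + (h/2)·k2); k4 = f(t_n + h, u_n + h·k3); u_{n+1} = u_n + (h/6)·(k1 + 2k2 + 2k3 + k4).
t=0.000000, u=2.500000:
  k1 = f(0.000000, 2.500000) = -3.155000
  k2 = f(0.260000, 1.679700) = -1.832419
  k3 = f(0.260000, 2.023571) = -2.269135
  k4 = f(0.520000, 1.320050) = -1.094863
  u ← 2.500000 + (0.52/6)·(k1 + 2k2 + 2k3 + k4) = 1.420742
u(0.52) ≈ 1.4207

1.4207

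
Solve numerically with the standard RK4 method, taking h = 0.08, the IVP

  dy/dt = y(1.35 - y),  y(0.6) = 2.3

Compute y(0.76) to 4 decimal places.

2.0234

RK4: k1 = f(t_n, y_n); k2 = f(t_n + h/2, y_n + (h/2)·k1); k3 = f(t_n + h/2, y_n + (h/2)·k2); k4 = f(t_n + h, y_n + h·k3); y_{n+1} = y_n + (h/6)·(k1 + 2k2 + 2k3 + k4).
t=0.600000, y=2.300000:
  k1 = f(0.600000, 2.300000) = -2.185000
  k2 = f(0.640000, 2.212600) = -1.908589
  k3 = f(0.640000, 2.223656) = -1.942712
  k4 = f(0.680000, 2.144583) = -1.704049
  y ← 2.300000 + (0.08/6)·(k1 + 2k2 + 2k3 + k4) = 2.145445
t=0.680000, y=2.145445:
  k1 = f(0.680000, 2.145445) = -1.706582
  k2 = f(0.720000, 2.077181) = -1.510488
  k3 = f(0.720000, 2.085025) = -1.532546
  k4 = f(0.760000, 2.022841) = -1.361050
  y ← 2.145445 + (0.08/6)·(k1 + 2k2 + 2k3 + k4) = 2.023395
y(0.76) ≈ 2.0234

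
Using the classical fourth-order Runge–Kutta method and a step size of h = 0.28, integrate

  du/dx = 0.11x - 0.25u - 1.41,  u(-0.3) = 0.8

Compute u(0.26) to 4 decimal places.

RK4: k1 = f(x_n, u_n); k2 = f(x_n + h/2, u_n + (h/2)·k1); k3 = f(x_n + h/2, u_n + (h/2)·k2); k4 = f(x_n + h, u_n + h·k3); u_{n+1} = u_n + (h/6)·(k1 + 2k2 + 2k3 + k4).
x=-0.300000, u=0.800000:
  k1 = f(-0.300000, 0.800000) = -1.643000
  k2 = f(-0.160000, 0.569980) = -1.570095
  k3 = f(-0.160000, 0.580187) = -1.572647
  k4 = f(-0.020000, 0.359659) = -1.502115
  u ← 0.800000 + (0.28/6)·(k1 + 2k2 + 2k3 + k4) = 0.359905
x=-0.020000, u=0.359905:
  k1 = f(-0.020000, 0.359905) = -1.502176
  k2 = f(0.120000, 0.149601) = -1.434200
  k3 = f(0.120000, 0.159117) = -1.436579
  k4 = f(0.260000, -0.042337) = -1.370816
  u ← 0.359905 + (0.28/6)·(k1 + 2k2 + 2k3 + k4) = -0.042107
u(0.26) ≈ -0.0421

-0.0421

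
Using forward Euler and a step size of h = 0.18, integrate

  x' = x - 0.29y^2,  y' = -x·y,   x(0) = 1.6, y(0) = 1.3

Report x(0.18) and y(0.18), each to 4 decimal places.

1.7998, 0.9256

Euler on (x,y): x_{n+1} = x_n + h·x', y_{n+1} = y_n + h·y'.
0.000000: (1.600000, 1.300000); f=(1.109900, -2.080000) → (1.799782, 0.925600)
(x(0.18), y(0.18)) ≈ (1.7998, 0.9256)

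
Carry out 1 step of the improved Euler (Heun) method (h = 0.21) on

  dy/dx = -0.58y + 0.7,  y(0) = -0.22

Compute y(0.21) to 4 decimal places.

Heun: k1 = f(x_n, y_n); k2 = f(x_n + h, y_n + h·k1); y_{n+1} = y_n + (h/2)·(k1 + k2).
x=0.000000, y=-0.220000:
  k1 = f(0.000000, -0.220000) = 0.827600
  k2 = f(0.210000, -0.046204) = 0.726798
  y ← -0.220000 + (0.21/2)·(0.827600 + 0.726798) = -0.056788
y(0.21) ≈ -0.0568

-0.0568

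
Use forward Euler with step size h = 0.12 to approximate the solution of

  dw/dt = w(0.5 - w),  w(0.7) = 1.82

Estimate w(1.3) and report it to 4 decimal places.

Euler: w_{n+1} = w_n + h·f(t_n, w_n).
t=0.700000, w=1.820000: f=-2.402400 → w ← 1.820000 + 0.12·(-2.402400) = 1.531712
t=0.820000, w=1.531712: f=-1.580286 → w ← 1.531712 + 0.12·(-1.580286) = 1.342078
t=0.940000, w=1.342078: f=-1.130134 → w ← 1.342078 + 0.12·(-1.130134) = 1.206462
t=1.060000, w=1.206462: f=-0.852319 → w ← 1.206462 + 0.12·(-0.852319) = 1.104183
t=1.180000, w=1.104183: f=-0.667129 → w ← 1.104183 + 0.12·(-0.667129) = 1.024128
w(1.3) ≈ 1.0241

1.0241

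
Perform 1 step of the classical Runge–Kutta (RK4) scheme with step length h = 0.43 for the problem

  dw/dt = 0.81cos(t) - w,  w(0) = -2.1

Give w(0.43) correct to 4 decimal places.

-1.0929

RK4: k1 = f(t_n, w_n); k2 = f(t_n + h/2, w_n + (h/2)·k1); k3 = f(t_n + h/2, w_n + (h/2)·k2); k4 = f(t_n + h, w_n + h·k3); w_{n+1} = w_n + (h/6)·(k1 + 2k2 + 2k3 + k4).
t=0.000000, w=-2.100000:
  k1 = f(0.000000, -2.100000) = 2.910000
  k2 = f(0.215000, -1.474350) = 2.265701
  k3 = f(0.215000, -1.612874) = 2.404225
  k4 = f(0.430000, -1.066183) = 1.802445
  w ← -2.100000 + (0.43/6)·(k1 + 2k2 + 2k3 + k4) = -1.092919
w(0.43) ≈ -1.0929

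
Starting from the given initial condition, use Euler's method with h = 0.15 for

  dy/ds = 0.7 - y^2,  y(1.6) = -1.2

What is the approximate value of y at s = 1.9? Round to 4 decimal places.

-1.4638

Euler: y_{n+1} = y_n + h·f(s_n, y_n).
s=1.600000, y=-1.200000: f=-0.740000 → y ← -1.200000 + 0.15·(-0.740000) = -1.311000
s=1.750000, y=-1.311000: f=-1.018721 → y ← -1.311000 + 0.15·(-1.018721) = -1.463808
y(1.9) ≈ -1.4638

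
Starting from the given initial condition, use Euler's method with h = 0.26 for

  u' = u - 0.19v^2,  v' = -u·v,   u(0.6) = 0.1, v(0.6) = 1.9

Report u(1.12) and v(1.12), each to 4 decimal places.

Euler on (u,v): u_{n+1} = u_n + h·u', v_{n+1} = v_n + h·v'.
0.600000: (0.100000, 1.900000); f=(-0.585900, -0.190000) → (-0.052334, 1.850600)
0.860000: (-0.052334, 1.850600); f=(-0.703031, 0.096849) → (-0.235122, 1.875781)
(u(1.12), v(1.12)) ≈ (-0.2351, 1.8758)

-0.2351, 1.8758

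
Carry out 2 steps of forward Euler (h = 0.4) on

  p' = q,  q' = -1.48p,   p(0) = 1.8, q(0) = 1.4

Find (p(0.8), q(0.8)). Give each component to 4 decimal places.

Euler on (p,q): p_{n+1} = p_n + h·p', q_{n+1} = q_n + h·q'.
0.000000: (1.800000, 1.400000); f=(1.400000, -2.664000) → (2.360000, 0.334400)
0.400000: (2.360000, 0.334400); f=(0.334400, -3.492800) → (2.493760, -1.062720)
(p(0.8), q(0.8)) ≈ (2.4938, -1.0627)

2.4938, -1.0627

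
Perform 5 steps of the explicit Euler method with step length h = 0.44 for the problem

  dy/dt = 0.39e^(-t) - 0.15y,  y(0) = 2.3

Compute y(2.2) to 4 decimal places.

Euler: y_{n+1} = y_n + h·f(t_n, y_n).
t=0.000000, y=2.300000: f=0.045000 → y ← 2.300000 + 0.44·0.045000 = 2.319800
t=0.440000, y=2.319800: f=-0.096796 → y ← 2.319800 + 0.44·(-0.096796) = 2.277210
t=0.880000, y=2.277210: f=-0.179816 → y ← 2.277210 + 0.44·(-0.179816) = 2.198091
t=1.320000, y=2.198091: f=-0.225531 → y ← 2.198091 + 0.44·(-0.225531) = 2.098857
t=1.760000, y=2.098857: f=-0.247731 → y ← 2.098857 + 0.44·(-0.247731) = 1.989856
y(2.2) ≈ 1.9899

1.9899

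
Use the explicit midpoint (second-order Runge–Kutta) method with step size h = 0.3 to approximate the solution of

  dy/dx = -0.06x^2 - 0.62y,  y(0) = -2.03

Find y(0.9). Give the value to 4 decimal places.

Midpoint: k1 = f(x_n, y_n); k2 = f(x_n + h/2, y_n + (h/2)·k1); y_{n+1} = y_n + h·k2.
x=0.000000, y=-2.030000:
  k1 = f(0.000000, -2.030000) = 1.258600
  k2 = f(0.150000, -1.841210) = 1.140200
  y ← -2.030000 + 0.3·1.140200 = -1.687940
x=0.300000, y=-1.687940:
  k1 = f(0.300000, -1.687940) = 1.041123
  k2 = f(0.450000, -1.531772) = 0.937548
  y ← -1.687940 + 0.3·0.937548 = -1.406675
x=0.600000, y=-1.406675:
  k1 = f(0.600000, -1.406675) = 0.850539
  k2 = f(0.750000, -1.279095) = 0.759289
  y ← -1.406675 + 0.3·0.759289 = -1.178889
y(0.9) ≈ -1.1789

-1.1789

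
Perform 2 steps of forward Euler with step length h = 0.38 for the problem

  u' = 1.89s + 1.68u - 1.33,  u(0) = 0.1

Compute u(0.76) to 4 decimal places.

-0.7921

Euler: u_{n+1} = u_n + h·f(s_n, u_n).
s=0.000000, u=0.100000: f=-1.162000 → u ← 0.100000 + 0.38·(-1.162000) = -0.341560
s=0.380000, u=-0.341560: f=-1.185621 → u ← -0.341560 + 0.38·(-1.185621) = -0.792096
u(0.76) ≈ -0.7921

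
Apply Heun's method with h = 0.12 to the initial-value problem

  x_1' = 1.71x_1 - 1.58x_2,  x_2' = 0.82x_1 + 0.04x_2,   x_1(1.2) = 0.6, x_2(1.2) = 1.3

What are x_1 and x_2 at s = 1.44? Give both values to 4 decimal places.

Heun on (x_1,x_2): k1 = f(s_n, state_n); k2 = f(s_n + h, state_n + h·k1); state_{n+1} = state_n + (h/2)·(k1 + k2).
1.200000: (0.600000, 1.300000)
  k1 = (-1.028000, 0.544000)
  predictor → (0.476640, 1.365280)
  k2 = (-1.342088, 0.445456)
  → (0.457795, 1.359367)
1.320000: (0.457795, 1.359367)
  k1 = (-1.364971, 0.429766)
  predictor → (0.293998, 1.410939)
  k2 = (-1.726547, 0.297516)
  → (0.272304, 1.403004)
(x_1(1.44), x_2(1.44)) ≈ (0.2723, 1.4030)

0.2723, 1.4030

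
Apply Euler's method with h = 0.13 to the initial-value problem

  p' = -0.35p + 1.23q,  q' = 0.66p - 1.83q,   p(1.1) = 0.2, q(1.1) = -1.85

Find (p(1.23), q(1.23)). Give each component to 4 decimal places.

Euler on (p,q): p_{n+1} = p_n + h·p', q_{n+1} = q_n + h·q'.
1.100000: (0.200000, -1.850000); f=(-2.345500, 3.517500) → (-0.104915, -1.392725)
(p(1.23), q(1.23)) ≈ (-0.1049, -1.3927)

-0.1049, -1.3927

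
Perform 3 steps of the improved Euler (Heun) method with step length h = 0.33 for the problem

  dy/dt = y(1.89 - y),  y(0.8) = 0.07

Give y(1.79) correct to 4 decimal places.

0.3598

Heun: k1 = f(t_n, y_n); k2 = f(t_n + h, y_n + h·k1); y_{n+1} = y_n + (h/2)·(k1 + k2).
t=0.800000, y=0.070000:
  k1 = f(0.800000, 0.070000) = 0.127400
  k2 = f(1.130000, 0.112042) = 0.199206
  y ← 0.070000 + (0.33/2)·(0.127400 + 0.199206) = 0.123890
t=1.130000, y=0.123890:
  k1 = f(1.130000, 0.123890) = 0.218803
  k2 = f(1.460000, 0.196095) = 0.332166
  y ← 0.123890 + (0.33/2)·(0.218803 + 0.332166) = 0.214800
t=1.460000, y=0.214800:
  k1 = f(1.460000, 0.214800) = 0.359833
  k2 = f(1.790000, 0.333545) = 0.519148
  y ← 0.214800 + (0.33/2)·(0.359833 + 0.519148) = 0.359832
y(1.79) ≈ 0.3598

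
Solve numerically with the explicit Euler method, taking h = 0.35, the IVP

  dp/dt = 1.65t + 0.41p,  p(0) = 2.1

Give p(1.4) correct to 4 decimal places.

Euler: p_{n+1} = p_n + h·f(t_n, p_n).
t=0.000000, p=2.100000: f=0.861000 → p ← 2.100000 + 0.35·0.861000 = 2.401350
t=0.350000, p=2.401350: f=1.562053 → p ← 2.401350 + 0.35·1.562053 = 2.948069
t=0.700000, p=2.948069: f=2.363708 → p ← 2.948069 + 0.35·2.363708 = 3.775367
t=1.050000, p=3.775367: f=3.280400 → p ← 3.775367 + 0.35·3.280400 = 4.923507
p(1.4) ≈ 4.9235

4.9235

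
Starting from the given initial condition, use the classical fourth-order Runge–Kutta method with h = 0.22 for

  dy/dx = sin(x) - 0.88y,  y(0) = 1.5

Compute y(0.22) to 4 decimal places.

1.2586

RK4: k1 = f(x_n, y_n); k2 = f(x_n + h/2, y_n + (h/2)·k1); k3 = f(x_n + h/2, y_n + (h/2)·k2); k4 = f(x_n + h, y_n + h·k3); y_{n+1} = y_n + (h/6)·(k1 + 2k2 + 2k3 + k4).
x=0.000000, y=1.500000:
  k1 = f(0.000000, 1.500000) = -1.320000
  k2 = f(0.110000, 1.354800) = -1.082446
  k3 = f(0.110000, 1.380931) = -1.105441
  k4 = f(0.220000, 1.256803) = -0.887757
  y ← 1.500000 + (0.22/6)·(k1 + 2k2 + 2k3 + k4) = 1.258604
y(0.22) ≈ 1.2586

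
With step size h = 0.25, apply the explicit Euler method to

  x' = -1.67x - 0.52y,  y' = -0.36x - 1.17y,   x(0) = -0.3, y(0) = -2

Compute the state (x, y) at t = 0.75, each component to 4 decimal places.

0.2627, -0.7209

Euler on (x,y): x_{n+1} = x_n + h·x', y_{n+1} = y_n + h·y'.
0.000000: (-0.300000, -2.000000); f=(1.541000, 2.448000) → (0.085250, -1.388000)
0.250000: (0.085250, -1.388000); f=(0.579392, 1.593270) → (0.230098, -0.989682)
0.500000: (0.230098, -0.989682); f=(0.130371, 1.075093) → (0.262691, -0.720909)
(x(0.75), y(0.75)) ≈ (0.2627, -0.7209)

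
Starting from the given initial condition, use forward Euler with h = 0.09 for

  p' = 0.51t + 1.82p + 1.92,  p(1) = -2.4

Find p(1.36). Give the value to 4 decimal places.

-3.2610

Euler: p_{n+1} = p_n + h·f(t_n, p_n).
t=1.000000, p=-2.400000: f=-1.938000 → p ← -2.400000 + 0.09·(-1.938000) = -2.574420
t=1.090000, p=-2.574420: f=-2.209544 → p ← -2.574420 + 0.09·(-2.209544) = -2.773279
t=1.180000, p=-2.773279: f=-2.525568 → p ← -2.773279 + 0.09·(-2.525568) = -3.000580
t=1.270000, p=-3.000580: f=-2.893356 → p ← -3.000580 + 0.09·(-2.893356) = -3.260982
p(1.36) ≈ -3.2610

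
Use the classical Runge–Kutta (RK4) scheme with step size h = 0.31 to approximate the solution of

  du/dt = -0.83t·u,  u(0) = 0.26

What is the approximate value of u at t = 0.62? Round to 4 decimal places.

RK4: k1 = f(t_n, u_n); k2 = f(t_n + h/2, u_n + (h/2)·k1); k3 = f(t_n + h/2, u_n + (h/2)·k2); k4 = f(t_n + h, u_n + h·k3); u_{n+1} = u_n + (h/6)·(k1 + 2k2 + 2k3 + k4).
t=0.000000, u=0.260000:
  k1 = f(0.000000, 0.260000) = 0.000000
  k2 = f(0.155000, 0.260000) = -0.033449
  k3 = f(0.155000, 0.254815) = -0.032782
  k4 = f(0.310000, 0.249838) = -0.064283
  u ← 0.260000 + (0.31/6)·(k1 + 2k2 + 2k3 + k4) = 0.249835
t=0.310000, u=0.249835:
  k1 = f(0.310000, 0.249835) = -0.064283
  k2 = f(0.465000, 0.239871) = -0.092578
  k3 = f(0.465000, 0.235485) = -0.090886
  k4 = f(0.620000, 0.221660) = -0.114066
  u ← 0.249835 + (0.31/6)·(k1 + 2k2 + 2k3 + k4) = 0.221662
u(0.62) ≈ 0.2217

0.2217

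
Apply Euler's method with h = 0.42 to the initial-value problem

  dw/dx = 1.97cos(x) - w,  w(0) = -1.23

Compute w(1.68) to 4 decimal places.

Euler: w_{n+1} = w_n + h·f(x_n, w_n).
x=0.000000, w=-1.230000: f=3.200000 → w ← -1.230000 + 0.42·3.200000 = 0.114000
x=0.420000, w=0.114000: f=1.684785 → w ← 0.114000 + 0.42·1.684785 = 0.821610
x=0.840000, w=0.821610: f=0.493292 → w ← 0.821610 + 0.42·0.493292 = 1.028792
x=1.260000, w=1.028792: f=-0.426333 → w ← 1.028792 + 0.42·(-0.426333) = 0.849733
w(1.68) ≈ 0.8497

0.8497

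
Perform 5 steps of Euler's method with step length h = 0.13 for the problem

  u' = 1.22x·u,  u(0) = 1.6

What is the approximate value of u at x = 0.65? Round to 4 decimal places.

Euler: u_{n+1} = u_n + h·f(x_n, u_n).
x=0.000000, u=1.600000: f=0.000000 → u ← 1.600000 + 0.13·0.000000 = 1.600000
x=0.130000, u=1.600000: f=0.253760 → u ← 1.600000 + 0.13·0.253760 = 1.632989
x=0.260000, u=1.632989: f=0.517984 → u ← 1.632989 + 0.13·0.517984 = 1.700327
x=0.390000, u=1.700327: f=0.809015 → u ← 1.700327 + 0.13·0.809015 = 1.805499
x=0.520000, u=1.805499: f=1.145408 → u ← 1.805499 + 0.13·1.145408 = 1.954402
u(0.65) ≈ 1.9544

1.9544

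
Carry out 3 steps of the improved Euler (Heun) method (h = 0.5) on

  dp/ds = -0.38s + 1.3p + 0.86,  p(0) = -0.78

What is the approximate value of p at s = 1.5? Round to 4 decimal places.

-2.2119

Heun: k1 = f(s_n, p_n); k2 = f(s_n + h, p_n + h·k1); p_{n+1} = p_n + (h/2)·(k1 + k2).
s=0.000000, p=-0.780000:
  k1 = f(0.000000, -0.780000) = -0.154000
  k2 = f(0.500000, -0.857000) = -0.444100
  p ← -0.780000 + (0.5/2)·(-0.154000 + (-0.444100)) = -0.929525
s=0.500000, p=-0.929525:
  k1 = f(0.500000, -0.929525) = -0.538383
  k2 = f(1.000000, -1.198716) = -1.078331
  p ← -0.929525 + (0.5/2)·(-0.538383 + (-1.078331)) = -1.333703
s=1.000000, p=-1.333703:
  k1 = f(1.000000, -1.333703) = -1.253814
  k2 = f(1.500000, -1.960611) = -2.258794
  p ← -1.333703 + (0.5/2)·(-1.253814 + (-2.258794)) = -2.211855
p(1.5) ≈ -2.2119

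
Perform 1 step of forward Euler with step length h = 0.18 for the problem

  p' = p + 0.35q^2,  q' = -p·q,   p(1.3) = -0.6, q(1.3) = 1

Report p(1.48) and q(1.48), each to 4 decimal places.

Euler on (p,q): p_{n+1} = p_n + h·p', q_{n+1} = q_n + h·q'.
1.300000: (-0.600000, 1.000000); f=(-0.250000, 0.600000) → (-0.645000, 1.108000)
(p(1.48), q(1.48)) ≈ (-0.6450, 1.1080)

-0.6450, 1.1080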